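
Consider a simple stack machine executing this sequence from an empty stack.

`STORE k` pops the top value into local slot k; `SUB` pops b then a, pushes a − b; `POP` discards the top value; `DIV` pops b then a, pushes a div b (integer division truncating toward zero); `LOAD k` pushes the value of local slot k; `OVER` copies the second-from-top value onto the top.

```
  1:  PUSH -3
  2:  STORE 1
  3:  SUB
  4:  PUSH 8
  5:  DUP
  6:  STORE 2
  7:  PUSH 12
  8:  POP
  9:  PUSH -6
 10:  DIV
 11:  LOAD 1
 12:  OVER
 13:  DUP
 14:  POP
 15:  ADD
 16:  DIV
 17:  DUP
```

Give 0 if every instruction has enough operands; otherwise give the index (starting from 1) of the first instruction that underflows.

3

PUSH -3 -> -3
STORE 1 -> (empty)
SUB  — needs 2 operands, stack has 0 → underflow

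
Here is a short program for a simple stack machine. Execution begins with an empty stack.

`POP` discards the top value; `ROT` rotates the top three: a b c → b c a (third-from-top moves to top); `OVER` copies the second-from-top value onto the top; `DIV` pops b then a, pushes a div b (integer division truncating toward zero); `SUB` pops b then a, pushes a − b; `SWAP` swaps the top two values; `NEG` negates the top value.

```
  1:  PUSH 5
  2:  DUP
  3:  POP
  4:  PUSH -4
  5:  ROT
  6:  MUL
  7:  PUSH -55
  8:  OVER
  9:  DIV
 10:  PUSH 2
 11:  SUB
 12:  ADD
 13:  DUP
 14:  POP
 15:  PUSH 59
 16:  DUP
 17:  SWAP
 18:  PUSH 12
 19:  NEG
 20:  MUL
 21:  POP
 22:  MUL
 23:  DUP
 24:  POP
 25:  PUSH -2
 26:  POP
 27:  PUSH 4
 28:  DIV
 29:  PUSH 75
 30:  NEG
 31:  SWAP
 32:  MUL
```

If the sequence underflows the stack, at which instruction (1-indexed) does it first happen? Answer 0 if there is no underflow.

PUSH 5  -> [5]
DUP     -> [5, 5]
POP     -> [5]
PUSH -4 -> [5, -4]
ROT  — needs 3 operands, stack has 2 → underflow

5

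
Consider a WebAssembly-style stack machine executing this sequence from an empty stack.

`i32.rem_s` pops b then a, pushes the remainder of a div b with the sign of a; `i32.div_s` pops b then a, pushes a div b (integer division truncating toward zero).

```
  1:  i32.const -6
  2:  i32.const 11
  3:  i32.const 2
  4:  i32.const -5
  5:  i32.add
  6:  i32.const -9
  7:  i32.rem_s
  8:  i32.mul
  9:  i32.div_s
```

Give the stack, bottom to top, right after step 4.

[-6, 11, 2, -5]

i32.const -6  -6
i32.const 11  -6 11
i32.const 2   -6 11 2
i32.const -5  -6 11 2 -5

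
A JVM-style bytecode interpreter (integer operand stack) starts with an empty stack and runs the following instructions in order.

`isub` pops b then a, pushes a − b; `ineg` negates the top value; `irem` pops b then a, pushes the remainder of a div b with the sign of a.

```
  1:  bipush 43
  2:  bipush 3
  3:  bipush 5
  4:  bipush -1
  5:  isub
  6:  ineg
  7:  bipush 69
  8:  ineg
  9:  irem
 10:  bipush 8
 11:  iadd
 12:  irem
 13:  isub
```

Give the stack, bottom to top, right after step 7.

bipush 43 → [43]
bipush 3  → [43, 3]
bipush 5  → [43, 3, 5]
bipush -1 → [43, 3, 5, -1]
isub      → [43, 3, 6]
ineg      → [43, 3, -6]
bipush 69 → [43, 3, -6, 69]

[43, 3, -6, 69]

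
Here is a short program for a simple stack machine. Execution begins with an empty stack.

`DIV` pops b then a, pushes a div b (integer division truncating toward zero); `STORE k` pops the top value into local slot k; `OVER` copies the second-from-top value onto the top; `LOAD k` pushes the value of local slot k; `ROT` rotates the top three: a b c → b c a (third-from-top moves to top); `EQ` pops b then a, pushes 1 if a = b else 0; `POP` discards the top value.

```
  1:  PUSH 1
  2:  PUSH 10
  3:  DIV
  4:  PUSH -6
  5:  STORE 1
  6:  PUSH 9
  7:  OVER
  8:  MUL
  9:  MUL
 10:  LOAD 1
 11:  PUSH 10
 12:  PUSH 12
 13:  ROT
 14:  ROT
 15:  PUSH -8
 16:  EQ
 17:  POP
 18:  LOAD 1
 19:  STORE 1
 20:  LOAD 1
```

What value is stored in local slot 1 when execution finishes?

PUSH 1   1
PUSH 10  1 10
DIV      0
PUSH -6  0 -6
STORE 1  0
PUSH 9   0 9
OVER     0 9 0
MUL      0 0
MUL      0
LOAD 1   0 -6
PUSH 10  0 -6 10
PUSH 12  0 -6 10 12
ROT      0 10 12 -6
ROT      0 12 -6 10
PUSH -8  0 12 -6 10 -8
EQ       0 12 -6 0
POP      0 12 -6
LOAD 1   0 12 -6 -6
STORE 1  0 12 -6
LOAD 1   0 12 -6 -6

-6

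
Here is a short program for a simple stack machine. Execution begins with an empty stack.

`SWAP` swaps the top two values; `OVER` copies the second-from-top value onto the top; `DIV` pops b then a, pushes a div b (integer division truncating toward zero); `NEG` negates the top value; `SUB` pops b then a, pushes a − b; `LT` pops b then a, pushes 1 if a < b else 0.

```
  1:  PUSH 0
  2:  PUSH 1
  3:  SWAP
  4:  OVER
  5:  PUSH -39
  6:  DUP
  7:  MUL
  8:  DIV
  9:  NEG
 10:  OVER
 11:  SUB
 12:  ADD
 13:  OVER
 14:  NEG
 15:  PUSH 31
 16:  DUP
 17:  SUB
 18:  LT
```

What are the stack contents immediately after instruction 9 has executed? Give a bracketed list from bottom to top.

PUSH 0    0
PUSH 1    0 1
SWAP      1 0
OVER      1 0 1
PUSH -39  1 0 1 -39
DUP       1 0 1 -39 -39
MUL       1 0 1 1521
DIV       1 0 0
NEG       1 0 0

[1, 0, 0]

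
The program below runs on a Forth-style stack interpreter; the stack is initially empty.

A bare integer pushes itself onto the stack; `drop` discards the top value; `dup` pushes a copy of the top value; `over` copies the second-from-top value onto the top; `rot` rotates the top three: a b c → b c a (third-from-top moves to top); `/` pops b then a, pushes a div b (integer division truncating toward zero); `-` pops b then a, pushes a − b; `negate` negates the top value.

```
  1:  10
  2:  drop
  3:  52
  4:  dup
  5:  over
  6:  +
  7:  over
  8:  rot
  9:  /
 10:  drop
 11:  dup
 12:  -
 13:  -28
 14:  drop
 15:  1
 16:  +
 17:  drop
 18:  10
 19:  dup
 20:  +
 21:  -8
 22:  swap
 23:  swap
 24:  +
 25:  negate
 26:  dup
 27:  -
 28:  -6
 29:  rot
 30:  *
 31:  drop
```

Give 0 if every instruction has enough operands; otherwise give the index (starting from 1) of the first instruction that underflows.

29

10     -> [10]
drop   -> []
52     -> [52]
dup    -> [52, 52]
over   -> [52, 52, 52]
+      -> [52, 104]
over   -> [52, 104, 52]
rot    -> [104, 52, 52]
/      -> [104, 1]
drop   -> [104]
dup    -> [104, 104]
-      -> [0]
-28    -> [0, -28]
drop   -> [0]
1      -> [0, 1]
+      -> [1]
drop   -> []
10     -> [10]
dup    -> [10, 10]
+      -> [20]
-8     -> [20, -8]
swap   -> [-8, 20]
swap   -> [20, -8]
+      -> [12]
negate -> [-12]
dup    -> [-12, -12]
-      -> [0]
-6     -> [0, -6]
rot  — needs 3 operands, stack has 2 → underflow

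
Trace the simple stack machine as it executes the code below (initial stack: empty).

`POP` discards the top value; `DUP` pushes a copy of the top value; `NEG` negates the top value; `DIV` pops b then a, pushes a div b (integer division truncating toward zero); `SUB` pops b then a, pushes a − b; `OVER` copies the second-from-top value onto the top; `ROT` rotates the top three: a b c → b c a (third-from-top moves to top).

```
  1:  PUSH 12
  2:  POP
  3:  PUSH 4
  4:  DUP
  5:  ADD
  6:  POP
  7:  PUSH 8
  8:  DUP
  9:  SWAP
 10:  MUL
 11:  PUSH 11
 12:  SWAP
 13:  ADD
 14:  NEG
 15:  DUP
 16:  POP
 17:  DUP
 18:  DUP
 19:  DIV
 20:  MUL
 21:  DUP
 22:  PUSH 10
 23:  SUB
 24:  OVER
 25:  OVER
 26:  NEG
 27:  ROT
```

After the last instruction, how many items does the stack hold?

4

PUSH 12  [12]
POP      []
PUSH 4   [4]
DUP      [4, 4]
ADD      [8]
POP      []
PUSH 8   [8]
DUP      [8, 8]
SWAP     [8, 8]
MUL      [64]
PUSH 11  [64, 11]
SWAP     [11, 64]
ADD      [75]
NEG      [-75]
DUP      [-75, -75]
POP      [-75]
DUP      [-75, -75]
DUP      [-75, -75, -75]
DIV      [-75, 1]
MUL      [-75]
DUP      [-75, -75]
PUSH 10  [-75, -75, 10]
SUB      [-75, -85]
OVER     [-75, -85, -75]
OVER     [-75, -85, -75, -85]
NEG      [-75, -85, -75, 85]
ROT      [-75, -75, 85, -85]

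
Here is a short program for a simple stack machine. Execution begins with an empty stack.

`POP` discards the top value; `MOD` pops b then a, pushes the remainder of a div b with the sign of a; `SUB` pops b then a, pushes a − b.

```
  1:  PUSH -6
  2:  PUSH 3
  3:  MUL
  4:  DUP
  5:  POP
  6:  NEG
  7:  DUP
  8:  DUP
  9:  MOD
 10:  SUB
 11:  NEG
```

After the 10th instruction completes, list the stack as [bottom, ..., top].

PUSH -6  -6
PUSH 3   -6 3
MUL      -18
DUP      -18 -18
POP      -18
NEG      18
DUP      18 18
DUP      18 18 18
MOD      18 0
SUB      18

[18]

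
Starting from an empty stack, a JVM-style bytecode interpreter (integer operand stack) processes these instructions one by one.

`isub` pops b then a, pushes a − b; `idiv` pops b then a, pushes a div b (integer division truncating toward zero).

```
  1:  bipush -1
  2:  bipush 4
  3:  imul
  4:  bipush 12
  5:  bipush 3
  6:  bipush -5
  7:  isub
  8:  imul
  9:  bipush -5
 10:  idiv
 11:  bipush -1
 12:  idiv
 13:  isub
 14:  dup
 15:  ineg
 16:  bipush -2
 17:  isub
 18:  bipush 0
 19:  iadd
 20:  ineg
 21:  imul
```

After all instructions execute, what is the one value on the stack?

575

bipush -1  -1
bipush 4   -1 4
imul       -4
bipush 12  -4 12
bipush 3   -4 12 3
bipush -5  -4 12 3 -5
isub       -4 12 8
imul       -4 96
bipush -5  -4 96 -5
idiv       -4 -19
bipush -1  -4 -19 -1
idiv       -4 19
isub       -23
dup        -23 -23
ineg       -23 23
bipush -2  -23 23 -2
isub       -23 25
bipush 0   -23 25 0
iadd       -23 25
ineg       -23 -25
imul       575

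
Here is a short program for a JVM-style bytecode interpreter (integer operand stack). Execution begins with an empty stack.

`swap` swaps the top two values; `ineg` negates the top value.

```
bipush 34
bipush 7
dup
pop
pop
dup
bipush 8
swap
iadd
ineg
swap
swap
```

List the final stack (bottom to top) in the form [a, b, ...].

bipush 34 : 34
bipush 7  : 34 7
dup       : 34 7 7
pop       : 34 7
pop       : 34
dup       : 34 34
bipush 8  : 34 34 8
swap      : 34 8 34
iadd      : 34 42
ineg      : 34 -42
swap      : -42 34
swap      : 34 -42

[34, -42]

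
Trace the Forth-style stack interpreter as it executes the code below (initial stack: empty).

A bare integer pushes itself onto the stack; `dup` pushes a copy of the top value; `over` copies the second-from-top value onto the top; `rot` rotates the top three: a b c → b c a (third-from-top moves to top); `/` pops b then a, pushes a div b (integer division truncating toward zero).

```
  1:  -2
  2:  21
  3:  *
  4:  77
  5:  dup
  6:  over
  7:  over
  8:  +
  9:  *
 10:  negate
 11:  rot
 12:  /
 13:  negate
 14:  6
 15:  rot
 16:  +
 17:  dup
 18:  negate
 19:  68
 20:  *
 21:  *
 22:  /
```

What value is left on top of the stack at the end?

-2     : -2
21     : -2 21
*      : -42
77     : -42 77
dup    : -42 77 77
over   : -42 77 77 77
over   : -42 77 77 77 77
+      : -42 77 77 154
*      : -42 77 11858
negate : -42 77 -11858
rot    : 77 -11858 -42
/      : 77 282
negate : 77 -282
6      : 77 -282 6
rot    : -282 6 77
+      : -282 83
dup    : -282 83 83
negate : -282 83 -83
68     : -282 83 -83 68
*      : -282 83 -5644
*      : -282 -468452
/      : 0

0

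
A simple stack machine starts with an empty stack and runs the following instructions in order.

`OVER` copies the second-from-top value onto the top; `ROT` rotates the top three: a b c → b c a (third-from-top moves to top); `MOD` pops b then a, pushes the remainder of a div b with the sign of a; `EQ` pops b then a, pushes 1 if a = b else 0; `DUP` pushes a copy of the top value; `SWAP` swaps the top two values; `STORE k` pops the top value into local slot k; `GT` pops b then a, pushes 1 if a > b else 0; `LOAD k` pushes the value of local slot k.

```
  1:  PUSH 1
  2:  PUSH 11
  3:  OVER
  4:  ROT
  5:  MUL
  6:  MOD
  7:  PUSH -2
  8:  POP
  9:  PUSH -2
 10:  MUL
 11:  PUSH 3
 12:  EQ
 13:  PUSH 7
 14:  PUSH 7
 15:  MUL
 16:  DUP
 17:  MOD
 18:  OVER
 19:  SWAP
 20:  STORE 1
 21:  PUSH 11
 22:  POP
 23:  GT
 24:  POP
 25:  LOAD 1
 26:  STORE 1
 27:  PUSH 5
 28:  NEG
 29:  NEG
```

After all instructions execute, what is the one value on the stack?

5

PUSH 1  -> 1
PUSH 11 -> 1 11
OVER    -> 1 11 1
ROT     -> 11 1 1
MUL     -> 11 1
MOD     -> 0
PUSH -2 -> 0 -2
POP     -> 0
PUSH -2 -> 0 -2
MUL     -> 0
PUSH 3  -> 0 3
EQ      -> 0
PUSH 7  -> 0 7
PUSH 7  -> 0 7 7
MUL     -> 0 49
DUP     -> 0 49 49
MOD     -> 0 0
OVER    -> 0 0 0
SWAP    -> 0 0 0
STORE 1 -> 0 0
PUSH 11 -> 0 0 11
POP     -> 0 0
GT      -> 0
POP     -> (empty)
LOAD 1  -> 0
STORE 1 -> (empty)
PUSH 5  -> 5
NEG     -> -5
NEG     -> 5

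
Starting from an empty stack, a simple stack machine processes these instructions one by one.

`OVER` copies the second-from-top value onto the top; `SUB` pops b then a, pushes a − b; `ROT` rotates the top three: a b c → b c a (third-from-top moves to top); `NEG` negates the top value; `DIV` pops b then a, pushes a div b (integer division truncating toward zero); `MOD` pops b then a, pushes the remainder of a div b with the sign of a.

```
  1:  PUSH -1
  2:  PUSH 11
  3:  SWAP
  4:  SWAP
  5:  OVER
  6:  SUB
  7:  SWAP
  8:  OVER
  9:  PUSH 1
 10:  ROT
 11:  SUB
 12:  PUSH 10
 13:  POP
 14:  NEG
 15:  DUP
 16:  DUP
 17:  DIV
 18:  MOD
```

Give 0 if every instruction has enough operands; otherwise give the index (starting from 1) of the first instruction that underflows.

0

PUSH -1 -> [-1]
PUSH 11 -> [-1, 11]
SWAP    -> [11, -1]
SWAP    -> [-1, 11]
OVER    -> [-1, 11, -1]
SUB     -> [-1, 12]
SWAP    -> [12, -1]
OVER    -> [12, -1, 12]
PUSH 1  -> [12, -1, 12, 1]
ROT     -> [12, 12, 1, -1]
SUB     -> [12, 12, 2]
PUSH 10 -> [12, 12, 2, 10]
POP     -> [12, 12, 2]
NEG     -> [12, 12, -2]
DUP     -> [12, 12, -2, -2]
DUP     -> [12, 12, -2, -2, -2]
DIV     -> [12, 12, -2, 1]
MOD     -> [12, 12, 0]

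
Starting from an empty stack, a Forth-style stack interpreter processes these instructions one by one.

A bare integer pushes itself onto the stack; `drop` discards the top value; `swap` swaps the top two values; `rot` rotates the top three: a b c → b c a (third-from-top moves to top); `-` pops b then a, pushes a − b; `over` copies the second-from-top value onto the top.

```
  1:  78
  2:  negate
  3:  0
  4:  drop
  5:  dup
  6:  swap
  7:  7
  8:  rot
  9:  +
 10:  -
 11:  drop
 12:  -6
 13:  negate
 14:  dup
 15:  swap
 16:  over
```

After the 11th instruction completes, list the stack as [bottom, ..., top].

[]

78      [78]
negate  [-78]
0       [-78, 0]
drop    [-78]
dup     [-78, -78]
swap    [-78, -78]
7       [-78, -78, 7]
rot     [-78, 7, -78]
+       [-78, -71]
-       [-7]
drop    []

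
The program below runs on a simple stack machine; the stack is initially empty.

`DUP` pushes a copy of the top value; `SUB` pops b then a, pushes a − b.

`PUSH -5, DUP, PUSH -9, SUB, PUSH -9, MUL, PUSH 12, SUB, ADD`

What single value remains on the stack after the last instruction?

PUSH -5 : -5
DUP     : -5 -5
PUSH -9 : -5 -5 -9
SUB     : -5 4
PUSH -9 : -5 4 -9
MUL     : -5 -36
PUSH 12 : -5 -36 12
SUB     : -5 -48
ADD     : -53

-53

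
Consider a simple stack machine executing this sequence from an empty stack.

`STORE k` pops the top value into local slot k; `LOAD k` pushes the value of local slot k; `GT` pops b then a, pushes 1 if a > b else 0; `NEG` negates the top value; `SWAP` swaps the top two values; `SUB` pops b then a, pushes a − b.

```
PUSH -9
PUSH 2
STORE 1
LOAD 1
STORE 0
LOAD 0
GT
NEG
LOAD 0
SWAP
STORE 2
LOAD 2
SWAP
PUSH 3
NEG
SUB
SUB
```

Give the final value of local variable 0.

PUSH -9  -9
PUSH 2   -9 2
STORE 1  -9
LOAD 1   -9 2
STORE 0  -9
LOAD 0   -9 2
GT       0
NEG      0
LOAD 0   0 2
SWAP     2 0
STORE 2  2
LOAD 2   2 0
SWAP     0 2
PUSH 3   0 2 3
NEG      0 2 -3
SUB      0 5
SUB      -5

2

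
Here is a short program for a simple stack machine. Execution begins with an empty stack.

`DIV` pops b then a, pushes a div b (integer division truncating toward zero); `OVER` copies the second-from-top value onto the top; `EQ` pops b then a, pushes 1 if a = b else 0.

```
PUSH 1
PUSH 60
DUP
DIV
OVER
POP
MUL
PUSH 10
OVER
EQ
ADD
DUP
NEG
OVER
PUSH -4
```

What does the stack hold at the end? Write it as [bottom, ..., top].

PUSH 1  -> 1
PUSH 60 -> 1 60
DUP     -> 1 60 60
DIV     -> 1 1
OVER    -> 1 1 1
POP     -> 1 1
MUL     -> 1
PUSH 10 -> 1 10
OVER    -> 1 10 1
EQ      -> 1 0
ADD     -> 1
DUP     -> 1 1
NEG     -> 1 -1
OVER    -> 1 -1 1
PUSH -4 -> 1 -1 1 -4

[1, -1, 1, -4]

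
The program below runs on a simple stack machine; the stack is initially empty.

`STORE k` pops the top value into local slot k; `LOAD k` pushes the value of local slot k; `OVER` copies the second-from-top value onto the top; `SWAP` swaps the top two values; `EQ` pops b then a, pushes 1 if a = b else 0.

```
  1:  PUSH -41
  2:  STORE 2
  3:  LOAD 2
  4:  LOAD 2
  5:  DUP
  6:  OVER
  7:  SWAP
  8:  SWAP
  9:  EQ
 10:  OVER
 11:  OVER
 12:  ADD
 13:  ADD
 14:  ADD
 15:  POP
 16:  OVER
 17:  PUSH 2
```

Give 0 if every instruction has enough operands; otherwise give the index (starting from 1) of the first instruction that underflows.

16

PUSH -41  [-41]
STORE 2   []
LOAD 2    [-41]
LOAD 2    [-41, -41]
DUP       [-41, -41, -41]
OVER      [-41, -41, -41, -41]
SWAP      [-41, -41, -41, -41]
SWAP      [-41, -41, -41, -41]
EQ        [-41, -41, 1]
OVER      [-41, -41, 1, -41]
OVER      [-41, -41, 1, -41, 1]
ADD       [-41, -41, 1, -40]
ADD       [-41, -41, -39]
ADD       [-41, -80]
POP       [-41]
OVER  — needs 2 operands, stack has 1 → underflow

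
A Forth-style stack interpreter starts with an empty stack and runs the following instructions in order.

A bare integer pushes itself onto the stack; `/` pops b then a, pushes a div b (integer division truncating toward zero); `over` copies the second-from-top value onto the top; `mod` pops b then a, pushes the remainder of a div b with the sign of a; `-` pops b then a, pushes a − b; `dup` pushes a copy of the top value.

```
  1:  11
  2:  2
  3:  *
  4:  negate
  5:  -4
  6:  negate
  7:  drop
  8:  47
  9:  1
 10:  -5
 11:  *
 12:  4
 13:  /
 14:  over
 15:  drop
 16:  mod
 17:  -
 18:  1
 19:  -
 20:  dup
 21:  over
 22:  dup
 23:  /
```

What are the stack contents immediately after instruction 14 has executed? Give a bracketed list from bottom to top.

11      11
2       11 2
*       22
negate  -22
-4      -22 -4
negate  -22 4
drop    -22
47      -22 47
1       -22 47 1
-5      -22 47 1 -5
*       -22 47 -5
4       -22 47 -5 4
/       -22 47 -1
over    -22 47 -1 47

[-22, 47, -1, 47]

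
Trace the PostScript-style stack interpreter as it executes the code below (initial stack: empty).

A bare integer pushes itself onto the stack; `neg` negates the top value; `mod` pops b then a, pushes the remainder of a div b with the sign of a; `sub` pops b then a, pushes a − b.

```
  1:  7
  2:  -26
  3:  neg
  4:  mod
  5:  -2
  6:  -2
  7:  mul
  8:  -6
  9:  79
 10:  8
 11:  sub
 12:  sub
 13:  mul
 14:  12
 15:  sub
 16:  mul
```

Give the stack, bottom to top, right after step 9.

[7, 4, -6, 79]

7   → 7
-26 → 7 -26
neg → 7 26
mod → 7
-2  → 7 -2
-2  → 7 -2 -2
mul → 7 4
-6  → 7 4 -6
79  → 7 4 -6 79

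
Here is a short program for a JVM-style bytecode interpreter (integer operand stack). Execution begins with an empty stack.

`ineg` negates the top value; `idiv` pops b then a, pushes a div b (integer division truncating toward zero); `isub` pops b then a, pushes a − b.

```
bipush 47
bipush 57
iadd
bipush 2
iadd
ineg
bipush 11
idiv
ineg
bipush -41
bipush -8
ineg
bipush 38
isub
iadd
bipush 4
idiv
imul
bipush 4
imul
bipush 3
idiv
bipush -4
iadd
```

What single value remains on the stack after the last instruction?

-208

bipush 47  -> [47]
bipush 57  -> [47, 57]
iadd       -> [104]
bipush 2   -> [104, 2]
iadd       -> [106]
ineg       -> [-106]
bipush 11  -> [-106, 11]
idiv       -> [-9]
ineg       -> [9]
bipush -41 -> [9, -41]
bipush -8  -> [9, -41, -8]
ineg       -> [9, -41, 8]
bipush 38  -> [9, -41, 8, 38]
isub       -> [9, -41, -30]
iadd       -> [9, -71]
bipush 4   -> [9, -71, 4]
idiv       -> [9, -17]
imul       -> [-153]
bipush 4   -> [-153, 4]
imul       -> [-612]
bipush 3   -> [-612, 3]
idiv       -> [-204]
bipush -4  -> [-204, -4]
iadd       -> [-208]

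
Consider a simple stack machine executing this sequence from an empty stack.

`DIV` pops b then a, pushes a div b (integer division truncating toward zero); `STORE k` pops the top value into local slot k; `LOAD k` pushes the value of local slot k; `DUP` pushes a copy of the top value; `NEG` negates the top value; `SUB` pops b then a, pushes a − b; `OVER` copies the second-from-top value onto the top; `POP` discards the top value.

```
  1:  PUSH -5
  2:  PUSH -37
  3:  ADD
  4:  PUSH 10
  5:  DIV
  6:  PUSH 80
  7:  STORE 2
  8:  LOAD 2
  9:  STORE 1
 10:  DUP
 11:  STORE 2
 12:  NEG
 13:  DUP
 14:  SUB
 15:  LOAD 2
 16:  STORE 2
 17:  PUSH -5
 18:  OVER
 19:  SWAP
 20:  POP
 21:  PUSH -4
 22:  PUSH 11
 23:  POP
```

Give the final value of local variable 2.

PUSH -5  -> [-5]
PUSH -37 -> [-5, -37]
ADD      -> [-42]
PUSH 10  -> [-42, 10]
DIV      -> [-4]
PUSH 80  -> [-4, 80]
STORE 2  -> [-4]
LOAD 2   -> [-4, 80]
STORE 1  -> [-4]
DUP      -> [-4, -4]
STORE 2  -> [-4]
NEG      -> [4]
DUP      -> [4, 4]
SUB      -> [0]
LOAD 2   -> [0, -4]
STORE 2  -> [0]
PUSH -5  -> [0, -5]
OVER     -> [0, -5, 0]
SWAP     -> [0, 0, -5]
POP      -> [0, 0]
PUSH -4  -> [0, 0, -4]
PUSH 11  -> [0, 0, -4, 11]
POP      -> [0, 0, -4]

-4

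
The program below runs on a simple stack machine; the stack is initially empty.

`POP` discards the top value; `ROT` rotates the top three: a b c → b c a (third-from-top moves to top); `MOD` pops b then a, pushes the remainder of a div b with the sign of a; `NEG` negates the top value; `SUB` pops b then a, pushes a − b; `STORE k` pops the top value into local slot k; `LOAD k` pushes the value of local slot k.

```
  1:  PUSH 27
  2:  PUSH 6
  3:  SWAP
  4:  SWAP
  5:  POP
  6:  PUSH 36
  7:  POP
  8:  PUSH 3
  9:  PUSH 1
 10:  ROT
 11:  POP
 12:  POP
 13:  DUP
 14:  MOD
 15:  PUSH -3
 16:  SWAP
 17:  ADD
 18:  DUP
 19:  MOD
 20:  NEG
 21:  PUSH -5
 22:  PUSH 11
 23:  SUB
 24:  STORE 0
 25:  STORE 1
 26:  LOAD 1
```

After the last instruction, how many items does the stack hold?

PUSH 27 → [27]
PUSH 6  → [27, 6]
SWAP    → [6, 27]
SWAP    → [27, 6]
POP     → [27]
PUSH 36 → [27, 36]
POP     → [27]
PUSH 3  → [27, 3]
PUSH 1  → [27, 3, 1]
ROT     → [3, 1, 27]
POP     → [3, 1]
POP     → [3]
DUP     → [3, 3]
MOD     → [0]
PUSH -3 → [0, -3]
SWAP    → [-3, 0]
ADD     → [-3]
DUP     → [-3, -3]
MOD     → [0]
NEG     → [0]
PUSH -5 → [0, -5]
PUSH 11 → [0, -5, 11]
SUB     → [0, -16]
STORE 0 → [0]
STORE 1 → []
LOAD 1  → [0]

1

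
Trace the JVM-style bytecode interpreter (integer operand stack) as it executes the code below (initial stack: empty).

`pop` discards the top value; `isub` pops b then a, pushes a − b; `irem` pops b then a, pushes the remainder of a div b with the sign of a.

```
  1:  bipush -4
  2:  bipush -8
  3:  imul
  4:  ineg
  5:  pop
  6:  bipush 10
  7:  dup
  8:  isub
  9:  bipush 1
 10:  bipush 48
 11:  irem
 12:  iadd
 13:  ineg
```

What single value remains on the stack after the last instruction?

bipush -4  -4
bipush -8  -4 -8
imul       32
ineg       -32
pop        (empty)
bipush 10  10
dup        10 10
isub       0
bipush 1   0 1
bipush 48  0 1 48
irem       0 1
iadd       1
ineg       -1

-1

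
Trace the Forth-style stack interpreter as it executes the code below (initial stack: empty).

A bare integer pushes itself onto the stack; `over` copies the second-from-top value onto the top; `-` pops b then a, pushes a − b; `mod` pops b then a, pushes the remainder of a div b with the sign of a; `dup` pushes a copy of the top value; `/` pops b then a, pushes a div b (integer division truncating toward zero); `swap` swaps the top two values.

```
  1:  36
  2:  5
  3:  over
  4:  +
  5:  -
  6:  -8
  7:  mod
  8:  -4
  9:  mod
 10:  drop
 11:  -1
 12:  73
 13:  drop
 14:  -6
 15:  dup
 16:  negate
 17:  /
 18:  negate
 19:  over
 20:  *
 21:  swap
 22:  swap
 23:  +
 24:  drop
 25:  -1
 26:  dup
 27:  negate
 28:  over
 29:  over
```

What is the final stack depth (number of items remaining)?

4

36      36
5       36 5
over    36 5 36
+       36 41
-       -5
-8      -5 -8
mod     -5
-4      -5 -4
mod     -1
drop    (empty)
-1      -1
73      -1 73
drop    -1
-6      -1 -6
dup     -1 -6 -6
negate  -1 -6 6
/       -1 -1
negate  -1 1
over    -1 1 -1
*       -1 -1
swap    -1 -1
swap    -1 -1
+       -2
drop    (empty)
-1      -1
dup     -1 -1
negate  -1 1
over    -1 1 -1
over    -1 1 -1 1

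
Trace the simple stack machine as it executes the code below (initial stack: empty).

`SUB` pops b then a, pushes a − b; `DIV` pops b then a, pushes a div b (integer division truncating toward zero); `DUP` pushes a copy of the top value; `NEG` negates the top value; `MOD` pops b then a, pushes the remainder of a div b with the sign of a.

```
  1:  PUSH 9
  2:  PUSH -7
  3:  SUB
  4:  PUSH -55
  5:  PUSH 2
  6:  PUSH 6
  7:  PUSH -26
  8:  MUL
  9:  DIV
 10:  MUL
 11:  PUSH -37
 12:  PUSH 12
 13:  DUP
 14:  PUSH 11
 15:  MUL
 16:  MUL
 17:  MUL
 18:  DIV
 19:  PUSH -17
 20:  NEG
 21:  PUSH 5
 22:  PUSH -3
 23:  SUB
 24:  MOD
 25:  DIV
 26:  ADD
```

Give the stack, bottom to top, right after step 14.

PUSH 9   -> 9
PUSH -7  -> 9 -7
SUB      -> 16
PUSH -55 -> 16 -55
PUSH 2   -> 16 -55 2
PUSH 6   -> 16 -55 2 6
PUSH -26 -> 16 -55 2 6 -26
MUL      -> 16 -55 2 -156
DIV      -> 16 -55 0
MUL      -> 16 0
PUSH -37 -> 16 0 -37
PUSH 12  -> 16 0 -37 12
DUP      -> 16 0 -37 12 12
PUSH 11  -> 16 0 -37 12 12 11

[16, 0, -37, 12, 12, 11]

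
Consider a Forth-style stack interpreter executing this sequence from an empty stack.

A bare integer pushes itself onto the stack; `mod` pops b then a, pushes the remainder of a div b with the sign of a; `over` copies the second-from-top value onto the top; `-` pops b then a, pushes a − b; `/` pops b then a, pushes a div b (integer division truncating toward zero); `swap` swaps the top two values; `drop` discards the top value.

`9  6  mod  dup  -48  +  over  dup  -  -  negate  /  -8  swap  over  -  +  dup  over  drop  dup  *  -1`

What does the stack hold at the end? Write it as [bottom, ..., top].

9      : [9]
6      : [9, 6]
mod    : [3]
dup    : [3, 3]
-48    : [3, 3, -48]
+      : [3, -45]
over   : [3, -45, 3]
dup    : [3, -45, 3, 3]
-      : [3, -45, 0]
-      : [3, -45]
negate : [3, 45]
/      : [0]
-8     : [0, -8]
swap   : [-8, 0]
over   : [-8, 0, -8]
-      : [-8, 8]
+      : [0]
dup    : [0, 0]
over   : [0, 0, 0]
drop   : [0, 0]
dup    : [0, 0, 0]
*      : [0, 0]
-1     : [0, 0, -1]

[0, 0, -1]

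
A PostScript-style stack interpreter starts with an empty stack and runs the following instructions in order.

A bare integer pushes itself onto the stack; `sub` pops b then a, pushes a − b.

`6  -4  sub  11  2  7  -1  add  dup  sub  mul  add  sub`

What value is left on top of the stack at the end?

-1

6   → 6
-4  → 6 -4
sub → 10
11  → 10 11
2   → 10 11 2
7   → 10 11 2 7
-1  → 10 11 2 7 -1
add → 10 11 2 6
dup → 10 11 2 6 6
sub → 10 11 2 0
mul → 10 11 0
add → 10 11
sub → -1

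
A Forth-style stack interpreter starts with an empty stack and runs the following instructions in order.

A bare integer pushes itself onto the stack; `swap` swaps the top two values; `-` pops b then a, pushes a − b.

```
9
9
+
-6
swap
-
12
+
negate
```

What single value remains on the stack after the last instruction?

12

9      : 9
9      : 9 9
+      : 18
-6     : 18 -6
swap   : -6 18
-      : -24
12     : -24 12
+      : -12
negate : 12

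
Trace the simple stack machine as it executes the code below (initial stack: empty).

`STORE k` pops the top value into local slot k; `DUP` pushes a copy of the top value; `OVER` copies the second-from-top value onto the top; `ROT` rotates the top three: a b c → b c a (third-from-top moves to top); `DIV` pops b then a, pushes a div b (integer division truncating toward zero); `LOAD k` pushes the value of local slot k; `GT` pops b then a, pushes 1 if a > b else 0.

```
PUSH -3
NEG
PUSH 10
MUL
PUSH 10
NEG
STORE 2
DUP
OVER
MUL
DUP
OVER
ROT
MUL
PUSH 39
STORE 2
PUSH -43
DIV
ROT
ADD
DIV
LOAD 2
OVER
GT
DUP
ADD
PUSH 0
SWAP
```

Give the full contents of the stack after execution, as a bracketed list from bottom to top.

PUSH -3  -> -3
NEG      -> 3
PUSH 10  -> 3 10
MUL      -> 30
PUSH 10  -> 30 10
NEG      -> 30 -10
STORE 2  -> 30
DUP      -> 30 30
OVER     -> 30 30 30
MUL      -> 30 900
DUP      -> 30 900 900
OVER     -> 30 900 900 900
ROT      -> 30 900 900 900
MUL      -> 30 900 810000
PUSH 39  -> 30 900 810000 39
STORE 2  -> 30 900 810000
PUSH -43 -> 30 900 810000 -43
DIV      -> 30 900 -18837
ROT      -> 900 -18837 30
ADD      -> 900 -18807
DIV      -> 0
LOAD 2   -> 0 39
OVER     -> 0 39 0
GT       -> 0 1
DUP      -> 0 1 1
ADD      -> 0 2
PUSH 0   -> 0 2 0
SWAP     -> 0 0 2

[0, 0, 2]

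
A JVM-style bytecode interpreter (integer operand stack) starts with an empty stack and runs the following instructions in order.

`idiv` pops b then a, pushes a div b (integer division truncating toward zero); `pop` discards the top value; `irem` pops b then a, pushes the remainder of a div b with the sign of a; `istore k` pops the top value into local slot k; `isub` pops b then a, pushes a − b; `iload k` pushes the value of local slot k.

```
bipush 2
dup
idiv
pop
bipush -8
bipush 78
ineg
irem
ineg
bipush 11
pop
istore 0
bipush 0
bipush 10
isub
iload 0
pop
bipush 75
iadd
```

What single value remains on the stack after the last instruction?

65

bipush 2   2
dup        2 2
idiv       1
pop        (empty)
bipush -8  -8
bipush 78  -8 78
ineg       -8 -78
irem       -8
ineg       8
bipush 11  8 11
pop        8
istore 0   (empty)
bipush 0   0
bipush 10  0 10
isub       -10
iload 0    -10 8
pop        -10
bipush 75  -10 75
iadd       65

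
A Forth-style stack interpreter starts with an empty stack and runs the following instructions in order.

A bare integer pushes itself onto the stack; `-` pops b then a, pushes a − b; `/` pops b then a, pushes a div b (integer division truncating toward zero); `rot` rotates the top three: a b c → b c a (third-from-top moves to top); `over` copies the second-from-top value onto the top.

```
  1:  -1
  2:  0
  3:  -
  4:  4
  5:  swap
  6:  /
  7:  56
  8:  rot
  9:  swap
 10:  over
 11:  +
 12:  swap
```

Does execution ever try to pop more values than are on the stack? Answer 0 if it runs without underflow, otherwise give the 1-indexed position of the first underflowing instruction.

-1   → [-1]
0    → [-1, 0]
-    → [-1]
4    → [-1, 4]
swap → [4, -1]
/    → [-4]
56   → [-4, 56]
rot  — needs 3 operands, stack has 2 → underflow

8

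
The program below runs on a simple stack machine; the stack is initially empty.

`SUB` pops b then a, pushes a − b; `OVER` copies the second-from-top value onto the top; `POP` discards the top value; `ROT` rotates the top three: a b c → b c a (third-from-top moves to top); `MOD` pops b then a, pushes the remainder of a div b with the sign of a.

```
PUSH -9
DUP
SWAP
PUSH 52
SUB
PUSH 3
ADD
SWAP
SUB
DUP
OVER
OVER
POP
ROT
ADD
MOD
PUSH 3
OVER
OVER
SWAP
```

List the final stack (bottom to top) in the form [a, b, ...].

[-49, 3, 3, -49]

PUSH -9  [-9]
DUP      [-9, -9]
SWAP     [-9, -9]
PUSH 52  [-9, -9, 52]
SUB      [-9, -61]
PUSH 3   [-9, -61, 3]
ADD      [-9, -58]
SWAP     [-58, -9]
SUB      [-49]
DUP      [-49, -49]
OVER     [-49, -49, -49]
OVER     [-49, -49, -49, -49]
POP      [-49, -49, -49]
ROT      [-49, -49, -49]
ADD      [-49, -98]
MOD      [-49]
PUSH 3   [-49, 3]
OVER     [-49, 3, -49]
OVER     [-49, 3, -49, 3]
SWAP     [-49, 3, 3, -49]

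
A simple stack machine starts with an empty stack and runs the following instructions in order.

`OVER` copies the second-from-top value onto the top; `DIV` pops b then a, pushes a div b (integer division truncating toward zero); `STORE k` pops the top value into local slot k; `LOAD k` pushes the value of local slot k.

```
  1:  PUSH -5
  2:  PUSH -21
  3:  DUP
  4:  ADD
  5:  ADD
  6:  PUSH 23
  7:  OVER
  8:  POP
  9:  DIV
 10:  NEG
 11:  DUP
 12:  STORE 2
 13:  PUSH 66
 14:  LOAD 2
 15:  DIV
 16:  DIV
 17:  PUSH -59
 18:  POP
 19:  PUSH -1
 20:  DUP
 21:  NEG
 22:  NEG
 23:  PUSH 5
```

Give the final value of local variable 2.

PUSH -5  -> [-5]
PUSH -21 -> [-5, -21]
DUP      -> [-5, -21, -21]
ADD      -> [-5, -42]
ADD      -> [-47]
PUSH 23  -> [-47, 23]
OVER     -> [-47, 23, -47]
POP      -> [-47, 23]
DIV      -> [-2]
NEG      -> [2]
DUP      -> [2, 2]
STORE 2  -> [2]
PUSH 66  -> [2, 66]
LOAD 2   -> [2, 66, 2]
DIV      -> [2, 33]
DIV      -> [0]
PUSH -59 -> [0, -59]
POP      -> [0]
PUSH -1  -> [0, -1]
DUP      -> [0, -1, -1]
NEG      -> [0, -1, 1]
NEG      -> [0, -1, -1]
PUSH 5   -> [0, -1, -1, 5]

2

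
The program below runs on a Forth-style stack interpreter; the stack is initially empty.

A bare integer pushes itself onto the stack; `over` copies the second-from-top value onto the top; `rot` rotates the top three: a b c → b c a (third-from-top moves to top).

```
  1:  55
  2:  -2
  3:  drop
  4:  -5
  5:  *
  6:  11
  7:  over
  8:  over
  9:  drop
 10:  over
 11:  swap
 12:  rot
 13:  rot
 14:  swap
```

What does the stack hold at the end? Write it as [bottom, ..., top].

[-275, -275, 11, 11]

55   -> 55
-2   -> 55 -2
drop -> 55
-5   -> 55 -5
*    -> -275
11   -> -275 11
over -> -275 11 -275
over -> -275 11 -275 11
drop -> -275 11 -275
over -> -275 11 -275 11
swap -> -275 11 11 -275
rot  -> -275 11 -275 11
rot  -> -275 -275 11 11
swap -> -275 -275 11 11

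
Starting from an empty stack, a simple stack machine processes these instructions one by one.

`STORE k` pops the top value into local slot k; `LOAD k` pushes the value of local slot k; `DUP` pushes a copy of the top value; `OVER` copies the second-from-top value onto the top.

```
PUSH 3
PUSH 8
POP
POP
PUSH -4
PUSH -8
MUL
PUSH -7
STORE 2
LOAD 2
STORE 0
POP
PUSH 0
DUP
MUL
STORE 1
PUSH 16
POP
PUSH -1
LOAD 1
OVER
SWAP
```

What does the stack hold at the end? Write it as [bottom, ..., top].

[-1, -1, 0]

PUSH 3  : [3]
PUSH 8  : [3, 8]
POP     : [3]
POP     : []
PUSH -4 : [-4]
PUSH -8 : [-4, -8]
MUL     : [32]
PUSH -7 : [32, -7]
STORE 2 : [32]
LOAD 2  : [32, -7]
STORE 0 : [32]
POP     : []
PUSH 0  : [0]
DUP     : [0, 0]
MUL     : [0]
STORE 1 : []
PUSH 16 : [16]
POP     : []
PUSH -1 : [-1]
LOAD 1  : [-1, 0]
OVER    : [-1, 0, -1]
SWAP    : [-1, -1, 0]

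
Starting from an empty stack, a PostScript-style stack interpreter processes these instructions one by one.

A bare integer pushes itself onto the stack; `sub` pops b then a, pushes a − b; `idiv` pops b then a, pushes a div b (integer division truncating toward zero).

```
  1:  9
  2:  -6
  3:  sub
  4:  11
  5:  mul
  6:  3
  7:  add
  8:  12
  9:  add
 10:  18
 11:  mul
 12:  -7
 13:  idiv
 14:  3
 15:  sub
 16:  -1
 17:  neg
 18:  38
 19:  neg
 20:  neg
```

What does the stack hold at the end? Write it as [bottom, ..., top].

9    : [9]
-6   : [9, -6]
sub  : [15]
11   : [15, 11]
mul  : [165]
3    : [165, 3]
add  : [168]
12   : [168, 12]
add  : [180]
18   : [180, 18]
mul  : [3240]
-7   : [3240, -7]
idiv : [-462]
3    : [-462, 3]
sub  : [-465]
-1   : [-465, -1]
neg  : [-465, 1]
38   : [-465, 1, 38]
neg  : [-465, 1, -38]
neg  : [-465, 1, 38]

[-465, 1, 38]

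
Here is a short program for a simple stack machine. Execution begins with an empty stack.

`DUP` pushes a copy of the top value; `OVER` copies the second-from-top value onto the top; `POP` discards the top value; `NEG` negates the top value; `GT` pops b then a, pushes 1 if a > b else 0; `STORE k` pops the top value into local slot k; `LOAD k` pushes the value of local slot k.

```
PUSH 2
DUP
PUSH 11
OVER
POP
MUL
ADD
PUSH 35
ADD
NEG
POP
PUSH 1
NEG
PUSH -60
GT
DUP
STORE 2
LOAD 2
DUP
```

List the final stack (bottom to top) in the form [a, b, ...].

PUSH 2   → [2]
DUP      → [2, 2]
PUSH 11  → [2, 2, 11]
OVER     → [2, 2, 11, 2]
POP      → [2, 2, 11]
MUL      → [2, 22]
ADD      → [24]
PUSH 35  → [24, 35]
ADD      → [59]
NEG      → [-59]
POP      → []
PUSH 1   → [1]
NEG      → [-1]
PUSH -60 → [-1, -60]
GT       → [1]
DUP      → [1, 1]
STORE 2  → [1]
LOAD 2   → [1, 1]
DUP      → [1, 1, 1]

[1, 1, 1]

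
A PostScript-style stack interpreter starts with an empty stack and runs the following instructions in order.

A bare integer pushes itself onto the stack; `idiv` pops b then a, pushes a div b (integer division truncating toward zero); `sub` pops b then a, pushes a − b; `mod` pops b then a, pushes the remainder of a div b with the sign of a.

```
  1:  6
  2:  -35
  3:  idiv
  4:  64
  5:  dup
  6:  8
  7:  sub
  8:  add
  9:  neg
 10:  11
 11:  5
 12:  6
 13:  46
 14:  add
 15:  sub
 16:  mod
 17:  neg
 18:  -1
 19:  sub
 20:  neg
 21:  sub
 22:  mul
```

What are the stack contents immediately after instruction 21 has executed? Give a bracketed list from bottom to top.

6    : 6
-35  : 6 -35
idiv : 0
64   : 0 64
dup  : 0 64 64
8    : 0 64 64 8
sub  : 0 64 56
add  : 0 120
neg  : 0 -120
11   : 0 -120 11
5    : 0 -120 11 5
6    : 0 -120 11 5 6
46   : 0 -120 11 5 6 46
add  : 0 -120 11 5 52
sub  : 0 -120 11 -47
mod  : 0 -120 11
neg  : 0 -120 -11
-1   : 0 -120 -11 -1
sub  : 0 -120 -10
neg  : 0 -120 10
sub  : 0 -130

[0, -130]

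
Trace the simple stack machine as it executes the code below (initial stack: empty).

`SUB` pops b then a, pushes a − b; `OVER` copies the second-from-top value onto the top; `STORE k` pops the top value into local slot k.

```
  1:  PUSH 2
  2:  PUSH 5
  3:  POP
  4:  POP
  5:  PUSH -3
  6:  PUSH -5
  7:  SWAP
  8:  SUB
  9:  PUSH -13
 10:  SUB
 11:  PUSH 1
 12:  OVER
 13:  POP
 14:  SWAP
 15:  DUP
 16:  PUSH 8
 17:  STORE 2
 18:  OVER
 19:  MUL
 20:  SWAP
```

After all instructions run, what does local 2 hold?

PUSH 2   : 2
PUSH 5   : 2 5
POP      : 2
POP      : (empty)
PUSH -3  : -3
PUSH -5  : -3 -5
SWAP     : -5 -3
SUB      : -2
PUSH -13 : -2 -13
SUB      : 11
PUSH 1   : 11 1
OVER     : 11 1 11
POP      : 11 1
SWAP     : 1 11
DUP      : 1 11 11
PUSH 8   : 1 11 11 8
STORE 2  : 1 11 11
OVER     : 1 11 11 11
MUL      : 1 11 121
SWAP     : 1 121 11

8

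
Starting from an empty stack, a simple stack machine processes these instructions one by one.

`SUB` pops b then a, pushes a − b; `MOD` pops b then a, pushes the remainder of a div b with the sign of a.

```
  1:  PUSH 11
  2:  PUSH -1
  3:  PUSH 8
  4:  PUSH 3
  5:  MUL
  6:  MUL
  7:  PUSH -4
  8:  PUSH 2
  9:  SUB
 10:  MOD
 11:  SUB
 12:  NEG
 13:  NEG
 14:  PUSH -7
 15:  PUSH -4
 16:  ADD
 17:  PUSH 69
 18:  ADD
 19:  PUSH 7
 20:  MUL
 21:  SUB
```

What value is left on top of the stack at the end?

PUSH 11 : 11
PUSH -1 : 11 -1
PUSH 8  : 11 -1 8
PUSH 3  : 11 -1 8 3
MUL     : 11 -1 24
MUL     : 11 -24
PUSH -4 : 11 -24 -4
PUSH 2  : 11 -24 -4 2
SUB     : 11 -24 -6
MOD     : 11 0
SUB     : 11
NEG     : -11
NEG     : 11
PUSH -7 : 11 -7
PUSH -4 : 11 -7 -4
ADD     : 11 -11
PUSH 69 : 11 -11 69
ADD     : 11 58
PUSH 7  : 11 58 7
MUL     : 11 406
SUB     : -395

-395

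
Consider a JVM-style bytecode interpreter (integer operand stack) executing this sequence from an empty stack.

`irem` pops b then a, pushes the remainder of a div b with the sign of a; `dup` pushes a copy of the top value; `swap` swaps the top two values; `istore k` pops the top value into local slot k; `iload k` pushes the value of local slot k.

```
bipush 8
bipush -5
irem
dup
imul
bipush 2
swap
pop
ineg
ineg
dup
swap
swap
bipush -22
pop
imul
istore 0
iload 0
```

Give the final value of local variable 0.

4

bipush 8   -> [8]
bipush -5  -> [8, -5]
irem       -> [3]
dup        -> [3, 3]
imul       -> [9]
bipush 2   -> [9, 2]
swap       -> [2, 9]
pop        -> [2]
ineg       -> [-2]
ineg       -> [2]
dup        -> [2, 2]
swap       -> [2, 2]
swap       -> [2, 2]
bipush -22 -> [2, 2, -22]
pop        -> [2, 2]
imul       -> [4]
istore 0   -> []
iload 0    -> [4]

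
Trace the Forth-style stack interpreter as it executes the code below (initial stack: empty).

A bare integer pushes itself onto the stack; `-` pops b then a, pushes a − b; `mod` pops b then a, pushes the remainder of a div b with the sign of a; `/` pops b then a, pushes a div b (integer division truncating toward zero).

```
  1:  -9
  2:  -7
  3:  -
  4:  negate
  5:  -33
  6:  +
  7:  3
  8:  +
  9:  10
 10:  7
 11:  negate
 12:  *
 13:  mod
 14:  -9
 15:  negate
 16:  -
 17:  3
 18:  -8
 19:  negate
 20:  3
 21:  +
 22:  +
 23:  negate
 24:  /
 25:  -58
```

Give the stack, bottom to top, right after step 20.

[-37, 3, 8, 3]

-9      [-9]
-7      [-9, -7]
-       [-2]
negate  [2]
-33     [2, -33]
+       [-31]
3       [-31, 3]
+       [-28]
10      [-28, 10]
7       [-28, 10, 7]
negate  [-28, 10, -7]
*       [-28, -70]
mod     [-28]
-9      [-28, -9]
negate  [-28, 9]
-       [-37]
3       [-37, 3]
-8      [-37, 3, -8]
negate  [-37, 3, 8]
3       [-37, 3, 8, 3]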